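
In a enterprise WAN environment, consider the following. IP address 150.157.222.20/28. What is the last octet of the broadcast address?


Given: IP = 150.157.222.20, prefix = /28
Host bits = 32 - 28 = 4
Network last octet = 20 AND mask = 16
Host part size = 2^4 - 1 = 15
Broadcast last octet = 16 OR 15 = 31

31


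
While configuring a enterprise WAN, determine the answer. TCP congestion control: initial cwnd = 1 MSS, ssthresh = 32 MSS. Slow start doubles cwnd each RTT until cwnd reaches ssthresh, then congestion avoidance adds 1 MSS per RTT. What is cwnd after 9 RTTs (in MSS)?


RTT 0: cwnd = 1 MSS (initial)
RTT 1: cwnd = 2 MSS (slow start, doubled)
RTT 2: cwnd = 4 MSS (slow start, doubled)
RTT 3: cwnd = 8 MSS (slow start, doubled)
RTT 4: cwnd = 16 MSS (slow start, doubled)
RTT 5: cwnd = 32 MSS (slow start, doubled)
RTT 6: cwnd = 33 MSS (congestion avoidance, +1)
RTT 7: cwnd = 34 MSS (congestion avoidance, +1)
RTT 8: cwnd = 35 MSS (congestion avoidance, +1)
RTT 9: cwnd = 36 MSS (congestion avoidance, +1)

36


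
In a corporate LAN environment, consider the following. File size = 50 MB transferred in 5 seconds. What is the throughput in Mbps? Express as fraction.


Given: file = 50 MB, time = 5 s
File in Mb = 50 * 8 = 400 Mb
Throughput = 400 / 5 Mbps
Throughput = 80 Mbps

80


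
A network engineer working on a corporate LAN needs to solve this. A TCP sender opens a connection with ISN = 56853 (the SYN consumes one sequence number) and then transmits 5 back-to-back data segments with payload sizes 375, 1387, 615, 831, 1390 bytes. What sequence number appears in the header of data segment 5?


The SYN occupies sequence number ISN = 56853, so the first data byte is ISN + 1 = 56854.
SEQ of data segment i = (ISN + 1) + sum of payload sizes of segments 1..i-1.
Segment 1: SEQ = 56854, payload = 375 bytes
Segment 2: SEQ = 57229, payload = 1387 bytes
Segment 3: SEQ = 58616, payload = 615 bytes
Segment 4: SEQ = 59231, payload = 831 bytes
Segment 5: SEQ = 60062, payload = 1390 bytes
SEQ of segment 5 = 56854 + 375 + 1387 + 615 + 831 = 60062

60062


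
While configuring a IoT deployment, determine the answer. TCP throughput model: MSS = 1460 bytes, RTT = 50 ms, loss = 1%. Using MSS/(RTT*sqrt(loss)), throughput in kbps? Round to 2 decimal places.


Given: MSS = 1460 bytes, RTT = 50 ms, loss = 1%
RTT in seconds = 50 / 1000 = 0.05
Loss rate = 1% = 0.01
sqrt(loss) = sqrt(0.01) = 0.1
Throughput (bytes/s) = 1460 / (0.05 * 0.1) = 292000.0000
Throughput (kbps) = 292000.0000 * 8 / 1000 = 2336.000000 -> 2336.00 kbps (2 dp)

2336.00


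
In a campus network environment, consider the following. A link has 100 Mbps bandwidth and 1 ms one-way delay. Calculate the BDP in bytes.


Given: bandwidth = 100 Mbps, delay = 1 ms
BDP in bits = 100 * 10^6 * 1 / 1000
BDP in bits = 100000
BDP in bytes = 100000 / 8 = 12500

12500


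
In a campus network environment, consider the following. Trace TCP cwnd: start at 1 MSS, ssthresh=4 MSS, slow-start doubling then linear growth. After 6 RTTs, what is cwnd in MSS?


RTT 0: cwnd = 1 MSS (initial)
RTT 1: cwnd = 2 MSS (slow start, doubled)
RTT 2: cwnd = 4 MSS (slow start, doubled)
RTT 3: cwnd = 5 MSS (congestion avoidance, +1)
RTT 4: cwnd = 6 MSS (congestion avoidance, +1)
RTT 5: cwnd = 7 MSS (congestion avoidance, +1)
RTT 6: cwnd = 8 MSS (congestion avoidance, +1)

8


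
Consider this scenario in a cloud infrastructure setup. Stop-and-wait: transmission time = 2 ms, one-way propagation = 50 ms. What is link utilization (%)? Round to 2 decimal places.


Given: Ttrans = 2 ms, Tprop = 50 ms
RTT = 2 * Tprop = 2 * 50 = 100 ms
U = Ttrans / (Ttrans + RTT)
U = 2 / (2 + 100)
U = 2 / 102 = 0.019608
U% = 1.96%

1.96


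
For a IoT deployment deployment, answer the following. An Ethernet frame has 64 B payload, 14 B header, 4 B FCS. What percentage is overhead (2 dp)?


Given: payload = 64 B, header = 14 B, trailer = 4 B
Overhead bytes = header + trailer = 14 + 4 = 18
Total frame = payload + overhead = 64 + 18 = 82
Overhead % = 18 / 82 * 100 = 21.9512% -> 21.95% (2 dp)

21.95


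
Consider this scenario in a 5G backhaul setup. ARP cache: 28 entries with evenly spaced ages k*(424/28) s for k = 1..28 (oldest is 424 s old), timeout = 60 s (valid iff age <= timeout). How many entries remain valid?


Ages are k * 424/28 s for k = 1..28 (spacing = 15.1429 s).
Entry k is valid iff k * 424/28 <= 60 iff k <= 28 * 60 / 424 = 3.9623
n_valid = floor(3.9623) = 3
(n_stale = 28 - 3 = 25)

3


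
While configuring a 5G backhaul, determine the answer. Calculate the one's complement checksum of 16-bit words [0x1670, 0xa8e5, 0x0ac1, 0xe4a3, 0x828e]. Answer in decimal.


Given words: [0x1670, 0xa8e5, 0x0ac1, 0xe4a3, 0x828e]
Step 1: Sum all words
Raw sum = 5744 + 43237 + 2753 + 58531 + 33422 = 143687
Step 2: Fold carry: (12615 + 2) = 12617
One's complement = ~12617 & 0xFFFF = 52918

52918


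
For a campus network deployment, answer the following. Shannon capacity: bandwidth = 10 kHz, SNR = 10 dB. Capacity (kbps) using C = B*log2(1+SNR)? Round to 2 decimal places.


Given: B = 10 kHz, SNR = 10 dB
SNR linear = 10^(10/10) = 10
1 + SNR = 11
log2(11) = 3.4594316186
C = 10 * 1000 * 3.4594316186 = 34594.3162 bps
C = 34.594316 kbps -> 34.59 kbps (2 dp)

34.59


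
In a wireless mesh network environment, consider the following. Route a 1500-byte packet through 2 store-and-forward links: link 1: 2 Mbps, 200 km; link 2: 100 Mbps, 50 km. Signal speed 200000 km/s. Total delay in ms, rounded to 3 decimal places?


Packet = 1500 bytes = 12000 bits. Store-and-forward: sum (t_trans + t_prop) per link.
Link 1: t_trans = 12000/(2*10^6) s = 6.0000 ms; t_prop = 200/200000 s = 1.0000 ms; subtotal = 7.0000 ms
Link 2: t_trans = 12000/(100*10^6) s = 0.1200 ms; t_prop = 50/200000 s = 0.2500 ms; subtotal = 0.3700 ms
End-to-end = 7.0000 + 0.3700 = 7.3700 ms -> 7.370 ms (3 dp)

7.370


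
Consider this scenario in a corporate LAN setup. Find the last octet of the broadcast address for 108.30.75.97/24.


Given: IP = 108.30.75.97, prefix = /24
Host bits = 32 - 24 = 8
Network last octet = 97 AND mask = 0
Host part size = 2^8 - 1 = 255
Broadcast last octet = 0 OR 255 = 255

255


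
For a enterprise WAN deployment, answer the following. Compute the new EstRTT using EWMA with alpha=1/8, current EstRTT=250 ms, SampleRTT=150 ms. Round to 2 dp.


Given: EstRTT = 250 ms, SampleRTT = 150 ms, alpha = 1/8
New EstRTT = (1 - alpha) * EstRTT + alpha * SampleRTT
(7/8) * 250 = 218.75
(1/8) * 150 = 18.75
New EstRTT = 218.75 + 18.75 = 237.5 ms -> 237.50 ms (2 dp)

237.50


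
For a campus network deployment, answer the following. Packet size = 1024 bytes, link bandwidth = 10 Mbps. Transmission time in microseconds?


Given: packet = 1024 bytes, bandwidth = 10 Mbps
Packet in bits = 1024 * 8 = 8192 bits
Bandwidth = 10 * 10^6 = 10000000 bps
Time = 8192 / 10000000 seconds
Time in us = 8192 * 10^6 / 10000000 = 819.2

819.2


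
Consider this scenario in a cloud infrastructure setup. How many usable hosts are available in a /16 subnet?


Given: subnet mask /16
Host bits = 32 - 16 = 16
Total addresses = 2^16 = 65536
Usable hosts = 65536 - 2 (network + broadcast) = 65534

65534


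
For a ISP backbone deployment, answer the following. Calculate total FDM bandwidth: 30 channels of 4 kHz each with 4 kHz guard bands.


Given: 30 channels, 4 kHz each, guard = 4 kHz
Channel bandwidth = 30 * 4 = 120 kHz
Guard bands = 29 gaps * 4 kHz = 116 kHz
Total = 120 + 116 = 236 kHz

236


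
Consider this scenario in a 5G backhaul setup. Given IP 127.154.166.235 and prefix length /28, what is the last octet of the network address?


Given: IP = 127.154.166.235, prefix = /28
Subnet mask = 255.255.255.240
Last octet of IP: 235
Last octet of mask: 240
Network last octet = 235 AND 240 = 224

224


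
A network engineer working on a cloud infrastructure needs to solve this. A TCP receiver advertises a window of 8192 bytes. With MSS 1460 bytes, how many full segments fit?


Given: RWND = 8192 bytes, MSS = 1460 bytes
Full segments = floor(RWND / MSS)
Full segments = floor(8192 / 1460)
Full segments = floor(5.611) = 5

5


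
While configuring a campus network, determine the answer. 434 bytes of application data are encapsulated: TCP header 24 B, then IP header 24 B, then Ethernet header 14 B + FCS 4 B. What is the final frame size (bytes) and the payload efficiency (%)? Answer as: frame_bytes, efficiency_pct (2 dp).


TCP segment = 434 + 24 = 458 B
IP packet = 458 + 24 = 482 B
Ethernet frame = 482 + 14 + 4 = 500 B
Efficiency = app / frame = 434 / 500 = 0.868000 = 86.8000% -> 86.80% (2 dp)

500, 86.80


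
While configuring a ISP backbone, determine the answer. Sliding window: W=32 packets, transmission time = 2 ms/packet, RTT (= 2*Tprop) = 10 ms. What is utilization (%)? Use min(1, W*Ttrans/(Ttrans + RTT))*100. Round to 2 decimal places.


Given: W = 32, Ttrans = 2 ms, RTT = 10 ms (= 2 * Tprop, Tprop = 5 ms)
Cycle time = Ttrans + RTT = 2 + 10 = 12 ms (first packet sent until its ACK returns)
W * Ttrans = 32 * 2 = 64 ms of sending per cycle
W * Ttrans / (Ttrans + RTT) = 64 / 12 = 5.333333
U = min(1, 5.333333) = 1.000000
U% = 100.00%

100.00


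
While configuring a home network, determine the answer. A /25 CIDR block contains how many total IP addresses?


Given: CIDR prefix /25
Host bits = 32 - 25 = 7
Total addresses = 2^7 = 128

128


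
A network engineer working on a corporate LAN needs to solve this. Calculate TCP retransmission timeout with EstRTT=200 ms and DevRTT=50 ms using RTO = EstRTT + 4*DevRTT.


Given: EstRTT = 200 ms, DevRTT = 50 ms
Timeout = EstRTT + 4 * DevRTT
4 * DevRTT = 4 * 50 = 200
Timeout = 200 + 200 = 400 ms

400


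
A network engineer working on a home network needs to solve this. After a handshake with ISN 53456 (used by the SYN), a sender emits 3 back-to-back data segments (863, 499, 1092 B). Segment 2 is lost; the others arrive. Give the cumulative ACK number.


SYN uses sequence number 53456; first data byte = ISN + 1 = 53457.
Segment 1: SEQ = 53457, len = 863 B, covers [53457, 54319]
Segment 2: SEQ = 54320, len = 499 B, covers [54320, 54818] [LOST]
Segment 3: SEQ = 54819, len = 1092 B, covers [54819, 55910]
In-order data received: bytes [53457, 54319] (segments 1..1).
Segment 2 missing -> gap begins at byte 54320; later segments buffered out of order.
Cumulative ACK = next expected in-order byte = 53457 + 863 = 54320

54320


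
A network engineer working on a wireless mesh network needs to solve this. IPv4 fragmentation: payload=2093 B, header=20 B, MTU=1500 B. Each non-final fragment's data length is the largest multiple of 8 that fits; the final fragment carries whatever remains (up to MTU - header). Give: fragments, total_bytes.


Max data per non-final fragment = floor((MTU - header)/8)*8 = floor((1500 - 20)/8)*8 = floor(1480/8)*8 = 1480 B
Final fragment needs no 8-byte alignment: it can carry up to MTU - header = 1480 B
Non-final fragments needed = ceil((payload - 1480) / 1480) = ceil(613/1480) = ceil(0.4142) = 1
Number of fragments = 1 + 1 = 2
Fragment sizes (data): 1 * 1480 B + 613 B (last, 613 <= 1480 OK)
Total bytes sent = payload + n_frags * header = 2093 + 2*20 = 2093 + 40 = 2133 B

2, 2133


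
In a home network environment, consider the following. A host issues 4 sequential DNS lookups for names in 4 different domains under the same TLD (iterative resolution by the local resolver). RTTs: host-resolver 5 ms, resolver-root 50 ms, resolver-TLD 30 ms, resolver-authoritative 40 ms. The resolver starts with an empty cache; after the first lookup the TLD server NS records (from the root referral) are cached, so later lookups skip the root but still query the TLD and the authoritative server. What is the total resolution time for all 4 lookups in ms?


Lookup 1 (cold cache): local + root + TLD + auth = 5 + 50 + 30 + 40 = 125 ms
Lookups 2..4 (TLD NS cached -> skip root; new domain -> still ask TLD and auth): local + TLD + auth = 5 + 30 + 40 = 75 ms each
Remaining 3 lookups: 3 * 75 = 225 ms
Total = 125 + 225 = 350 ms

350


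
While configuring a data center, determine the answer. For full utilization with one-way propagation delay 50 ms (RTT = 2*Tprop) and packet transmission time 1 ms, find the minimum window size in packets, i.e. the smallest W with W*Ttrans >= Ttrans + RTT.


Given: Ttrans = 1 ms, RTT = 100 ms (= 2 * Tprop, Tprop = 50 ms)
Time until first ACK returns = Ttrans + RTT = 1 + 100 = 101 ms
Need W * Ttrans >= Ttrans + RTT  ->  W >= (Ttrans + RTT) / Ttrans
(Ttrans + RTT) / Ttrans = 101 / 1 = 101
W_min = ceil(101) = 101

101


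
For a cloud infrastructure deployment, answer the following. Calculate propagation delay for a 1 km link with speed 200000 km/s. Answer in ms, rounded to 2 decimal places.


Given: distance = 1 km, speed = 200000 km/s
Delay = distance / speed = 1 / 200000 seconds
Delay in ms = 1 * 1000 / 200000
Delay = 0.0050 ms
Rounded to 2 dp = 0.01 ms

0.01


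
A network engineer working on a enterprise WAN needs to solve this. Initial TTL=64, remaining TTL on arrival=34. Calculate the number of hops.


Given: initial TTL = 64, received TTL = 34
Hops = initial TTL - received TTL
Hops = 64 - 34 = 30

30


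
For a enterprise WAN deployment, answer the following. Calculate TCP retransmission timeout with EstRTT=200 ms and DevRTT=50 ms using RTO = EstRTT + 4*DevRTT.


Given: EstRTT = 200 ms, DevRTT = 50 ms
Timeout = EstRTT + 4 * DevRTT
4 * DevRTT = 4 * 50 = 200
Timeout = 200 + 200 = 400 ms

400


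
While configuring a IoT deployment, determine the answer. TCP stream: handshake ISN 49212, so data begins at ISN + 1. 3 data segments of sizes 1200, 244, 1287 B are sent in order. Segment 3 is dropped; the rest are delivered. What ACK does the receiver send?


SYN uses sequence number 49212; first data byte = ISN + 1 = 49213.
Segment 1: SEQ = 49213, len = 1200 B, covers [49213, 50412]
Segment 2: SEQ = 50413, len = 244 B, covers [50413, 50656]
Segment 3: SEQ = 50657, len = 1287 B, covers [50657, 51943] [LOST]
In-order data received: bytes [49213, 50656] (segments 1..2).
Segment 3 missing -> gap begins at byte 50657.
Cumulative ACK = next expected in-order byte = 49213 + 1200 + 244 = 50657

50657


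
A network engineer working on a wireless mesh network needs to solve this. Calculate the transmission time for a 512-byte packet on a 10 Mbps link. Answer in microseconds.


Given: packet = 512 bytes, bandwidth = 10 Mbps
Packet in bits = 512 * 8 = 4096 bits
Bandwidth = 10 * 10^6 = 10000000 bps
Time = 4096 / 10000000 seconds
Time in us = 4096 * 10^6 / 10000000 = 409.6

409.6


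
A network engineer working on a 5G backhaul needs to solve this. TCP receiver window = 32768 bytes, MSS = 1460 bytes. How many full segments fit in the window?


Given: RWND = 32768 bytes, MSS = 1460 bytes
Full segments = floor(RWND / MSS)
Full segments = floor(32768 / 1460)
Full segments = floor(22.4438) = 22

22


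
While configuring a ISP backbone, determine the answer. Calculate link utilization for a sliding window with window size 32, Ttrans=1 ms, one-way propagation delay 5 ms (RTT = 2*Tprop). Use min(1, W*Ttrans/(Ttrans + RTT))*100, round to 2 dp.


Given: W = 32, Ttrans = 1 ms, RTT = 10 ms (= 2 * Tprop, Tprop = 5 ms)
Cycle time = Ttrans + RTT = 1 + 10 = 11 ms (first packet sent until its ACK returns)
W * Ttrans = 32 * 1 = 32 ms of sending per cycle
W * Ttrans / (Ttrans + RTT) = 32 / 11 = 2.909091
U = min(1, 2.909091) = 1.000000
U% = 100.00%

100.00


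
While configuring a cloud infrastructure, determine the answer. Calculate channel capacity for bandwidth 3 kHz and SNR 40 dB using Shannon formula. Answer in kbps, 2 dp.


Given: B = 3 kHz, SNR = 40 dB
SNR linear = 10^(40/10) = 10000
1 + SNR = 10001
log2(10001) = 13.2878566418
C = 3 * 1000 * 13.2878566418 = 39863.5699 bps
C = 39.863570 kbps -> 39.86 kbps (2 dp)

39.86


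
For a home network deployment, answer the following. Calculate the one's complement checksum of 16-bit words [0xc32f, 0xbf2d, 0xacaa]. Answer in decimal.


Given words: [0xc32f, 0xbf2d, 0xacaa]
Step 1: Sum all words
Raw sum = 49967 + 48941 + 44202 = 143110
Step 2: Fold carry: (12038 + 2) = 12040
One's complement = ~12040 & 0xFFFF = 53495

53495


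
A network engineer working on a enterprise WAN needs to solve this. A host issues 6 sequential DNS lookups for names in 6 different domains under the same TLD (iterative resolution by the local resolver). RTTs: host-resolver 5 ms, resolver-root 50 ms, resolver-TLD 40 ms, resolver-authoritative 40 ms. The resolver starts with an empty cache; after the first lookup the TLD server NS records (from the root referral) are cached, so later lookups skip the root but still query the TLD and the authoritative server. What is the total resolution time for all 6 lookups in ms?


Lookup 1 (cold cache): local + root + TLD + auth = 5 + 50 + 40 + 40 = 135 ms
Lookups 2..6 (TLD NS cached -> skip root; new domain -> still ask TLD and auth): local + TLD + auth = 5 + 40 + 40 = 85 ms each
Remaining 5 lookups: 5 * 85 = 425 ms
Total = 135 + 425 = 560 ms

560


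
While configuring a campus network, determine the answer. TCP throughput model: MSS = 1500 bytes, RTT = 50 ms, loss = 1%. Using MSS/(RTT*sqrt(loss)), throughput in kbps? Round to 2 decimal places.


Given: MSS = 1500 bytes, RTT = 50 ms, loss = 1%
RTT in seconds = 50 / 1000 = 0.05
Loss rate = 1% = 0.01
sqrt(loss) = sqrt(0.01) = 0.1
Throughput (bytes/s) = 1500 / (0.05 * 0.1) = 300000.0000
Throughput (kbps) = 300000.0000 * 8 / 1000 = 2400.000000 -> 2400.00 kbps (2 dp)

2400.00


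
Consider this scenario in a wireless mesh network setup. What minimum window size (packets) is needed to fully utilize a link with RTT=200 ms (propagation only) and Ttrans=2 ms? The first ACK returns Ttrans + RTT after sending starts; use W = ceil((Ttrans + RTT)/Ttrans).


Given: Ttrans = 2 ms, RTT = 200 ms (= 2 * Tprop, Tprop = 100 ms)
Time until first ACK returns = Ttrans + RTT = 2 + 200 = 202 ms
Need W * Ttrans >= Ttrans + RTT  ->  W >= (Ttrans + RTT) / Ttrans
(Ttrans + RTT) / Ttrans = 202 / 2 = 101
W_min = ceil(101) = 101

101


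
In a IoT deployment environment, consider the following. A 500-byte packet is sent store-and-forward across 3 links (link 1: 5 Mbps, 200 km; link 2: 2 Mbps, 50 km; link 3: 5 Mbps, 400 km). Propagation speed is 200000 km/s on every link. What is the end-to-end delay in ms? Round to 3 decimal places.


Packet = 500 bytes = 4000 bits. Store-and-forward: sum (t_trans + t_prop) per link.
Link 1: t_trans = 4000/(5*10^6) s = 0.8000 ms; t_prop = 200/200000 s = 1.0000 ms; subtotal = 1.8000 ms
Link 2: t_trans = 4000/(2*10^6) s = 2.0000 ms; t_prop = 50/200000 s = 0.2500 ms; subtotal = 2.2500 ms
Link 3: t_trans = 4000/(5*10^6) s = 0.8000 ms; t_prop = 400/200000 s = 2.0000 ms; subtotal = 2.8000 ms
End-to-end = 1.8000 + 2.2500 + 2.8000 = 6.8500 ms -> 6.850 ms (3 dp)

6.850


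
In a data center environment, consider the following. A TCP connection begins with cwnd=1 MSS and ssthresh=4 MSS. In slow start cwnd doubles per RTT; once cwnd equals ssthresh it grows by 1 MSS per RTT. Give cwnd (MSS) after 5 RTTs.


RTT 0: cwnd = 1 MSS (initial)
RTT 1: cwnd = 2 MSS (slow start, doubled)
RTT 2: cwnd = 4 MSS (slow start, doubled)
RTT 3: cwnd = 5 MSS (congestion avoidance, +1)
RTT 4: cwnd = 6 MSS (congestion avoidance, +1)
RTT 5: cwnd = 7 MSS (congestion avoidance, +1)

7


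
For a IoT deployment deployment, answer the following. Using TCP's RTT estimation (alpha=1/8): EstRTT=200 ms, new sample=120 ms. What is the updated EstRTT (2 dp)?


Given: EstRTT = 200 ms, SampleRTT = 120 ms, alpha = 1/8
New EstRTT = (1 - alpha) * EstRTT + alpha * SampleRTT
(7/8) * 200 = 175
(1/8) * 120 = 15
New EstRTT = 175 + 15 = 190 ms -> 190.00 ms (2 dp)

190.00


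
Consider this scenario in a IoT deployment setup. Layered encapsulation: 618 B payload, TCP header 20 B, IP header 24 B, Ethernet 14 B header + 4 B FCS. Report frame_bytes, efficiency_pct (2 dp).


TCP segment = 618 + 20 = 638 B
IP packet = 638 + 24 = 662 B
Ethernet frame = 662 + 14 + 4 = 680 B
Efficiency = app / frame = 618 / 680 = 0.908824 = 90.8824% -> 90.88% (2 dp)

680, 90.88


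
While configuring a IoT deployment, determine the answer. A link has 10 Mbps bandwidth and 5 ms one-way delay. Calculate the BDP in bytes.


Given: bandwidth = 10 Mbps, delay = 5 ms
BDP in bits = 10 * 10^6 * 5 / 1000
BDP in bits = 50000
BDP in bytes = 50000 / 8 = 6250

6250


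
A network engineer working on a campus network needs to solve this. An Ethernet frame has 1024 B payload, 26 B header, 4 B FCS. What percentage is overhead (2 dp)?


Given: payload = 1024 B, header = 26 B, trailer = 4 B
Overhead bytes = header + trailer = 26 + 4 = 30
Total frame = payload + overhead = 1024 + 30 = 1054
Overhead % = 30 / 1054 * 100 = 2.8463% -> 2.85% (2 dp)

2.85


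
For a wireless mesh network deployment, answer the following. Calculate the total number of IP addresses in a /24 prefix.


Given: CIDR prefix /24
Host bits = 32 - 24 = 8
Total addresses = 2^8 = 256

256


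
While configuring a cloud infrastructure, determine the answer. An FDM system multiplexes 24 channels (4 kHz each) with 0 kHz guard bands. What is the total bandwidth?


Given: 24 channels, 4 kHz each, guard = 0 kHz
Channel bandwidth = 24 * 4 = 96 kHz
Guard bands = 23 gaps * 0 kHz = 0 kHz
Total = 96 + 0 = 96 kHz

96


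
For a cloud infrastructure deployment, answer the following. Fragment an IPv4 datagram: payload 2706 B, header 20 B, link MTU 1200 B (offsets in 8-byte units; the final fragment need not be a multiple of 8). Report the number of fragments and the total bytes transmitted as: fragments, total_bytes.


Max data per non-final fragment = floor((MTU - header)/8)*8 = floor((1200 - 20)/8)*8 = floor(1180/8)*8 = 1176 B
Final fragment needs no 8-byte alignment: it can carry up to MTU - header = 1180 B
Non-final fragments needed = ceil((payload - 1180) / 1176) = ceil(1526/1176) = ceil(1.2976) = 2
Number of fragments = 2 + 1 = 3
Fragment sizes (data): 2 * 1176 B + 354 B (last, 354 <= 1180 OK)
Total bytes sent = payload + n_frags * header = 2706 + 3*20 = 2706 + 60 = 2766 B

3, 2766


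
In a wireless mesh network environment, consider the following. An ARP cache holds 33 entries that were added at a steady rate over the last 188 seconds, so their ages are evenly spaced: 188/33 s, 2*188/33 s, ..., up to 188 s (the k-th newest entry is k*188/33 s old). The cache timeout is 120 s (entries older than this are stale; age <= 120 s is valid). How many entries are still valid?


Ages are k * 188/33 s for k = 1..33 (spacing = 5.6970 s).
Entry k is valid iff k * 188/33 <= 120 iff k <= 33 * 120 / 188 = 21.0638
n_valid = floor(21.0638) = 21
(n_stale = 33 - 21 = 12)

21


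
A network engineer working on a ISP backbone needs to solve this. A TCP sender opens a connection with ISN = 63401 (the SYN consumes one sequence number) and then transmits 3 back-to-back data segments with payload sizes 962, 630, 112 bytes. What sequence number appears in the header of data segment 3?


The SYN occupies sequence number ISN = 63401, so the first data byte is ISN + 1 = 63402.
SEQ of data segment i = (ISN + 1) + sum of payload sizes of segments 1..i-1.
Segment 1: SEQ = 63402, payload = 962 bytes
Segment 2: SEQ = 64364, payload = 630 bytes
Segment 3: SEQ = 64994, payload = 112 bytes
SEQ of segment 3 = 63402 + 962 + 630 = 64994

64994


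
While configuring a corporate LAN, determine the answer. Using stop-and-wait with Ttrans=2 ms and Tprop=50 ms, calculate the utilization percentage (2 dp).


Given: Ttrans = 2 ms, Tprop = 50 ms
RTT = 2 * Tprop = 2 * 50 = 100 ms
U = Ttrans / (Ttrans + RTT)
U = 2 / (2 + 100)
U = 2 / 102 = 0.019608
U% = 1.96%

1.96


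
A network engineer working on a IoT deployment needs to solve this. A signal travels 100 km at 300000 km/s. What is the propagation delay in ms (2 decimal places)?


Given: distance = 100 km, speed = 300000 km/s
Delay = distance / speed = 100 / 300000 seconds
Delay in ms = 100 * 1000 / 300000
Delay = 0.3333 ms
Rounded to 2 dp = 0.33 ms

0.33


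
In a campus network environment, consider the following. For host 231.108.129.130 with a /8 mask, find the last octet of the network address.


Given: IP = 231.108.129.130, prefix = /8
Subnet mask = 255.0.0.0
Last octet of IP: 130
Last octet of mask: 0
Network last octet = 130 AND 0 = 0

0


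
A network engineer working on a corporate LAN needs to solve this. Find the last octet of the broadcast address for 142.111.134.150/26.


Given: IP = 142.111.134.150, prefix = /26
Host bits = 32 - 26 = 6
Network last octet = 150 AND mask = 128
Host part size = 2^6 - 1 = 63
Broadcast last octet = 128 OR 63 = 191

191


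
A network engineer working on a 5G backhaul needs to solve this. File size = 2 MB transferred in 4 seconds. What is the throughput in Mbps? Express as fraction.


Given: file = 2 MB, time = 4 s
File in Mb = 2 * 8 = 16 Mb
Throughput = 16 / 4 Mbps
Throughput = 4 Mbps

4


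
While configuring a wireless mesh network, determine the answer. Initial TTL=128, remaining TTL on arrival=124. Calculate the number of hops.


Given: initial TTL = 128, received TTL = 124
Hops = initial TTL - received TTL
Hops = 128 - 124 = 4

4


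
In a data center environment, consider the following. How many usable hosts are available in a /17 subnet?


Given: subnet mask /17
Host bits = 32 - 17 = 15
Total addresses = 2^15 = 32768
Usable hosts = 32768 - 2 (network + broadcast) = 32766

32766


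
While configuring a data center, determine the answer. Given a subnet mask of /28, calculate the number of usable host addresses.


Given: subnet mask /28
Host bits = 32 - 28 = 4
Total addresses = 2^4 = 16
Usable hosts = 16 - 2 (network + broadcast) = 14

14


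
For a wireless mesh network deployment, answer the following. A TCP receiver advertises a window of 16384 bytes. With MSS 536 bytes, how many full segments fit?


Given: RWND = 16384 bytes, MSS = 536 bytes
Full segments = floor(RWND / MSS)
Full segments = floor(16384 / 536)
Full segments = floor(30.5672) = 30

30


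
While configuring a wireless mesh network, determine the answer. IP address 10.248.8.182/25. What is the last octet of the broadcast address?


Given: IP = 10.248.8.182, prefix = /25
Host bits = 32 - 25 = 7
Network last octet = 182 AND mask = 128
Host part size = 2^7 - 1 = 127
Broadcast last octet = 128 OR 127 = 255

255


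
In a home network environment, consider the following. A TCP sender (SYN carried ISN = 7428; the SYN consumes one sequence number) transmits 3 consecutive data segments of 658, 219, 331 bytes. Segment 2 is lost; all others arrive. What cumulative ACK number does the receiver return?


SYN uses sequence number 7428; first data byte = ISN + 1 = 7429.
Segment 1: SEQ = 7429, len = 658 B, covers [7429, 8086]
Segment 2: SEQ = 8087, len = 219 B, covers [8087, 8305] [LOST]
Segment 3: SEQ = 8306, len = 331 B, covers [8306, 8636]
In-order data received: bytes [7429, 8086] (segments 1..1).
Segment 2 missing -> gap begins at byte 8087; later segments buffered out of order.
Cumulative ACK = next expected in-order byte = 7429 + 658 = 8087

8087


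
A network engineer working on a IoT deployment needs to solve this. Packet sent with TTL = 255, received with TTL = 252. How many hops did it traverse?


Given: initial TTL = 255, received TTL = 252
Hops = initial TTL - received TTL
Hops = 255 - 252 = 3

3


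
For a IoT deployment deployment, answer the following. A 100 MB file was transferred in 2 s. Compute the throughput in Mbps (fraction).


Given: file = 100 MB, time = 2 s
File in Mb = 100 * 8 = 800 Mb
Throughput = 800 / 2 Mbps
Throughput = 400 Mbps

400


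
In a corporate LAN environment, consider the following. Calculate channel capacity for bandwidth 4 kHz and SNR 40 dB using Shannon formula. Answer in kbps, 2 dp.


Given: B = 4 kHz, SNR = 40 dB
SNR linear = 10^(40/10) = 10000
1 + SNR = 10001
log2(10001) = 13.2878566418
C = 4 * 1000 * 13.2878566418 = 53151.4266 bps
C = 53.151427 kbps -> 53.15 kbps (2 dp)

53.15


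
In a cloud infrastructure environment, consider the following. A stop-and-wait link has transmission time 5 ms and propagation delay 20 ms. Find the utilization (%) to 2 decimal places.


Given: Ttrans = 5 ms, Tprop = 20 ms
RTT = 2 * Tprop = 2 * 20 = 40 ms
U = Ttrans / (Ttrans + RTT)
U = 5 / (5 + 40)
U = 5 / 45 = 0.111111
U% = 11.11%

11.11


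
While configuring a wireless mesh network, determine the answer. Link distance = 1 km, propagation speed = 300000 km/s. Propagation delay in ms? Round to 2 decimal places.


Given: distance = 1 km, speed = 300000 km/s
Delay = distance / speed = 1 / 300000 seconds
Delay in ms = 1 * 1000 / 300000
Delay = 0.0033 ms
Rounded to 2 dp = 0.00 ms

0.00


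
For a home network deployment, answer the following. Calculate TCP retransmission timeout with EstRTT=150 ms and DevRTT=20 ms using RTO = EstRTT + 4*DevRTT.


Given: EstRTT = 150 ms, DevRTT = 20 ms
Timeout = EstRTT + 4 * DevRTT
4 * DevRTT = 4 * 20 = 80
Timeout = 150 + 80 = 230 ms

230


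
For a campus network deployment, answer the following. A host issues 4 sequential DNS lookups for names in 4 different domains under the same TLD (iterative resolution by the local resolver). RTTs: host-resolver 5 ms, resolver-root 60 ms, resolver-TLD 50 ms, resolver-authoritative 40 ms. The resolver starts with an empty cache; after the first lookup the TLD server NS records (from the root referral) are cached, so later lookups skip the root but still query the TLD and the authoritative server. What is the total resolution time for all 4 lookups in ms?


Lookup 1 (cold cache): local + root + TLD + auth = 5 + 60 + 50 + 40 = 155 ms
Lookups 2..4 (TLD NS cached -> skip root; new domain -> still ask TLD and auth): local + TLD + auth = 5 + 50 + 40 = 95 ms each
Remaining 3 lookups: 3 * 95 = 285 ms
Total = 155 + 285 = 440 ms

440


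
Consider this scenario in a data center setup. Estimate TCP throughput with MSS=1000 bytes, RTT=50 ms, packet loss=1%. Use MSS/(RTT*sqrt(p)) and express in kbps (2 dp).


Given: MSS = 1000 bytes, RTT = 50 ms, loss = 1%
RTT in seconds = 50 / 1000 = 0.05
Loss rate = 1% = 0.01
sqrt(loss) = sqrt(0.01) = 0.1
Throughput (bytes/s) = 1000 / (0.05 * 0.1) = 200000.0000
Throughput (kbps) = 200000.0000 * 8 / 1000 = 1600.000000 -> 1600.00 kbps (2 dp)

1600.00


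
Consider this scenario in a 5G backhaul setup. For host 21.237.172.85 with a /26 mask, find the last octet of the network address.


Given: IP = 21.237.172.85, prefix = /26
Subnet mask = 255.255.255.192
Last octet of IP: 85
Last octet of mask: 192
Network last octet = 85 AND 192 = 64

64


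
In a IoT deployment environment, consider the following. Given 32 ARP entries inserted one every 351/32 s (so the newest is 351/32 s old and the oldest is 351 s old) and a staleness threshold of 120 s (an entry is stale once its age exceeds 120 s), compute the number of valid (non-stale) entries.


Ages are k * 351/32 s for k = 1..32 (spacing = 10.9688 s).
Entry k is valid iff k * 351/32 <= 120 iff k <= 32 * 120 / 351 = 10.9402
n_valid = floor(10.9402) = 10
(n_stale = 32 - 10 = 22)

10


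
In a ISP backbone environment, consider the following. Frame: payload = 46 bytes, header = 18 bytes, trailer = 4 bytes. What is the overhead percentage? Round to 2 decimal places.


Given: payload = 46 B, header = 18 B, trailer = 4 B
Overhead bytes = header + trailer = 18 + 4 = 22
Total frame = payload + overhead = 46 + 22 = 68
Overhead % = 22 / 68 * 100 = 32.3529% -> 32.35% (2 dp)

32.35


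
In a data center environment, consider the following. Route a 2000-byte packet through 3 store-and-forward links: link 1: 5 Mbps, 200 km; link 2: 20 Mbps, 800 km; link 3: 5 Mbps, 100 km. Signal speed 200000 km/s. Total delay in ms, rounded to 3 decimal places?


Packet = 2000 bytes = 16000 bits. Store-and-forward: sum (t_trans + t_prop) per link.
Link 1: t_trans = 16000/(5*10^6) s = 3.2000 ms; t_prop = 200/200000 s = 1.0000 ms; subtotal = 4.2000 ms
Link 2: t_trans = 16000/(20*10^6) s = 0.8000 ms; t_prop = 800/200000 s = 4.0000 ms; subtotal = 4.8000 ms
Link 3: t_trans = 16000/(5*10^6) s = 3.2000 ms; t_prop = 100/200000 s = 0.5000 ms; subtotal = 3.7000 ms
End-to-end = 4.2000 + 4.8000 + 3.7000 = 12.7000 ms -> 12.700 ms (3 dp)

12.700


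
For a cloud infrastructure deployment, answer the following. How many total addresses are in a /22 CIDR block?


Given: CIDR prefix /22
Host bits = 32 - 22 = 10
Total addresses = 2^10 = 1024

1024


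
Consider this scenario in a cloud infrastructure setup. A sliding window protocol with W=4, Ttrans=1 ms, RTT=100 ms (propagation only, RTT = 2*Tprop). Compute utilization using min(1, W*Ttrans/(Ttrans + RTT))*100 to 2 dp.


Given: W = 4, Ttrans = 1 ms, RTT = 100 ms (= 2 * Tprop, Tprop = 50 ms)
Cycle time = Ttrans + RTT = 1 + 100 = 101 ms (first packet sent until its ACK returns)
W * Ttrans = 4 * 1 = 4 ms of sending per cycle
W * Ttrans / (Ttrans + RTT) = 4 / 101 = 0.039604
U = min(1, 0.039604) = 0.039604
U% = 3.96%

3.96


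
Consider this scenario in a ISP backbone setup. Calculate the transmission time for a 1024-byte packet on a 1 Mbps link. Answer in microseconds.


Given: packet = 1024 bytes, bandwidth = 1 Mbps
Packet in bits = 1024 * 8 = 8192 bits
Bandwidth = 1 * 10^6 = 1000000 bps
Time = 8192 / 1000000 seconds
Time in us = 8192 * 10^6 / 1000000 = 8192

8192


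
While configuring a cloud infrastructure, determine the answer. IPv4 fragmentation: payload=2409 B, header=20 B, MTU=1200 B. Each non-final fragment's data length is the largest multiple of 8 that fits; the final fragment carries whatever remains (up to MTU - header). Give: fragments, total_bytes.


Max data per non-final fragment = floor((MTU - header)/8)*8 = floor((1200 - 20)/8)*8 = floor(1180/8)*8 = 1176 B
Final fragment needs no 8-byte alignment: it can carry up to MTU - header = 1180 B
Non-final fragments needed = ceil((payload - 1180) / 1176) = ceil(1229/1176) = ceil(1.0451) = 2
Number of fragments = 2 + 1 = 3
Fragment sizes (data): 2 * 1176 B + 57 B (last, 57 <= 1180 OK)
Total bytes sent = payload + n_frags * header = 2409 + 3*20 = 2409 + 60 = 2469 B

3, 2469


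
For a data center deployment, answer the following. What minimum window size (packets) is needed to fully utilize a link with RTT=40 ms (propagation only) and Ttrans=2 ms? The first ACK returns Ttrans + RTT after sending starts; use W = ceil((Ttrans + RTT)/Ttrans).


Given: Ttrans = 2 ms, RTT = 40 ms (= 2 * Tprop, Tprop = 20 ms)
Time until first ACK returns = Ttrans + RTT = 2 + 40 = 42 ms
Need W * Ttrans >= Ttrans + RTT  ->  W >= (Ttrans + RTT) / Ttrans
(Ttrans + RTT) / Ttrans = 42 / 2 = 21
W_min = ceil(21) = 21

21


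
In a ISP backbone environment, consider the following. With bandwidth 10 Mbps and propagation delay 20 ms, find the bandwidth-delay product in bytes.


Given: bandwidth = 10 Mbps, delay = 20 ms
BDP in bits = 10 * 10^6 * 20 / 1000
BDP in bits = 200000
BDP in bytes = 200000 / 8 = 25000

25000


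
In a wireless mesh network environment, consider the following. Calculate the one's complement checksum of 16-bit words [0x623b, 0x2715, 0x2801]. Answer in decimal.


Given words: [0x623b, 0x2715, 0x2801]
Step 1: Sum all words
Raw sum = 25147 + 10005 + 10241 = 45393
One's complement = ~45393 & 0xFFFF = 20142

20142


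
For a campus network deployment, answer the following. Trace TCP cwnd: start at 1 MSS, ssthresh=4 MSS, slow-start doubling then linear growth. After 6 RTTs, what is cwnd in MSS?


RTT 0: cwnd = 1 MSS (initial)
RTT 1: cwnd = 2 MSS (slow start, doubled)
RTT 2: cwnd = 4 MSS (slow start, doubled)
RTT 3: cwnd = 5 MSS (congestion avoidance, +1)
RTT 4: cwnd = 6 MSS (congestion avoidance, +1)
RTT 5: cwnd = 7 MSS (congestion avoidance, +1)
RTT 6: cwnd = 8 MSS (congestion avoidance, +1)

8


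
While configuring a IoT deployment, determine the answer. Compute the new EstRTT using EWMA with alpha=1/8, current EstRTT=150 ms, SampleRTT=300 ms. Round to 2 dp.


Given: EstRTT = 150 ms, SampleRTT = 300 ms, alpha = 1/8
New EstRTT = (1 - alpha) * EstRTT + alpha * SampleRTT
(7/8) * 150 = 131.25
(1/8) * 300 = 37.5
New EstRTT = 131.25 + 37.5 = 168.75 ms -> 168.75 ms (2 dp)

168.75


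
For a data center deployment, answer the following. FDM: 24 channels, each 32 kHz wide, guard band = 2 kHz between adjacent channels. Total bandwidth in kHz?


Given: 24 channels, 32 kHz each, guard = 2 kHz
Channel bandwidth = 24 * 32 = 768 kHz
Guard bands = 23 gaps * 2 kHz = 46 kHz
Total = 768 + 46 = 814 kHz

814


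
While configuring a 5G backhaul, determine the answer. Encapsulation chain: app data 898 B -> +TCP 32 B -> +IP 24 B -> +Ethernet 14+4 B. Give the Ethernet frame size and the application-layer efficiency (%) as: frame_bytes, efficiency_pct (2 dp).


TCP segment = 898 + 32 = 930 B
IP packet = 930 + 24 = 954 B
Ethernet frame = 954 + 14 + 4 = 972 B
Efficiency = app / frame = 898 / 972 = 0.923868 = 92.3868% -> 92.39% (2 dp)

972, 92.39


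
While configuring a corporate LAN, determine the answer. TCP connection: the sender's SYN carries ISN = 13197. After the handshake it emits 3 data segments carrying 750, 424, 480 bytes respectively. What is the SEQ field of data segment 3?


The SYN occupies sequence number ISN = 13197, so the first data byte is ISN + 1 = 13198.
SEQ of data segment i = (ISN + 1) + sum of payload sizes of segments 1..i-1.
Segment 1: SEQ = 13198, payload = 750 bytes
Segment 2: SEQ = 13948, payload = 424 bytes
Segment 3: SEQ = 14372, payload = 480 bytes
SEQ of segment 3 = 13198 + 750 + 424 = 14372

14372


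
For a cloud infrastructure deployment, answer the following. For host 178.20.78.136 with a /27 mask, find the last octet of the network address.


Given: IP = 178.20.78.136, prefix = /27
Subnet mask = 255.255.255.224
Last octet of IP: 136
Last octet of mask: 224
Network last octet = 136 AND 224 = 128

128


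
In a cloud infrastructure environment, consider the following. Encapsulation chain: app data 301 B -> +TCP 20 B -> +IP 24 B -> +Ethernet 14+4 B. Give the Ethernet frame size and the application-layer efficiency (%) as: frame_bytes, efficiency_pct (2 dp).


TCP segment = 301 + 20 = 321 B
IP packet = 321 + 24 = 345 B
Ethernet frame = 345 + 14 + 4 = 363 B
Efficiency = app / frame = 301 / 363 = 0.829201 = 82.9201% -> 82.92% (2 dp)

363, 82.92


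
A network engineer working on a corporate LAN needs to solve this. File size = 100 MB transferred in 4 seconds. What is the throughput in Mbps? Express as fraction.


Given: file = 100 MB, time = 4 s
File in Mb = 100 * 8 = 800 Mb
Throughput = 800 / 4 Mbps
Throughput = 200 Mbps

200


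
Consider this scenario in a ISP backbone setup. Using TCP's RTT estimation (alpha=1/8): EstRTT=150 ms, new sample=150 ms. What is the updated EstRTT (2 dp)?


Given: EstRTT = 150 ms, SampleRTT = 150 ms, alpha = 1/8
New EstRTT = (1 - alpha) * EstRTT + alpha * SampleRTT
(7/8) * 150 = 131.25
(1/8) * 150 = 18.75
New EstRTT = 131.25 + 18.75 = 150 ms -> 150.00 ms (2 dp)

150.00


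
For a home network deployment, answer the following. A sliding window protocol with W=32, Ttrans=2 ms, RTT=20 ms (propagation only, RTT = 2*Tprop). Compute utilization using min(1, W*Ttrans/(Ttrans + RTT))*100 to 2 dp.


Given: W = 32, Ttrans = 2 ms, RTT = 20 ms (= 2 * Tprop, Tprop = 10 ms)
Cycle time = Ttrans + RTT = 2 + 20 = 22 ms (first packet sent until its ACK returns)
W * Ttrans = 32 * 2 = 64 ms of sending per cycle
W * Ttrans / (Ttrans + RTT) = 64 / 22 = 2.909091
U = min(1, 2.909091) = 1.000000
U% = 100.00%

100.00


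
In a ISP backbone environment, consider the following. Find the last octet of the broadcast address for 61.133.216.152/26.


Given: IP = 61.133.216.152, prefix = /26
Host bits = 32 - 26 = 6
Network last octet = 152 AND mask = 128
Host part size = 2^6 - 1 = 63
Broadcast last octet = 128 OR 63 = 191

191


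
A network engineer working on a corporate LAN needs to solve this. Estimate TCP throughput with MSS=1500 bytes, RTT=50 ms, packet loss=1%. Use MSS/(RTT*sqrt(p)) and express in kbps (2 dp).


Given: MSS = 1500 bytes, RTT = 50 ms, loss = 1%
RTT in seconds = 50 / 1000 = 0.05
Loss rate = 1% = 0.01
sqrt(loss) = sqrt(0.01) = 0.1
Throughput (bytes/s) = 1500 / (0.05 * 0.1) = 300000.0000
Throughput (kbps) = 300000.0000 * 8 / 1000 = 2400.000000 -> 2400.00 kbps (2 dp)

2400.00
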